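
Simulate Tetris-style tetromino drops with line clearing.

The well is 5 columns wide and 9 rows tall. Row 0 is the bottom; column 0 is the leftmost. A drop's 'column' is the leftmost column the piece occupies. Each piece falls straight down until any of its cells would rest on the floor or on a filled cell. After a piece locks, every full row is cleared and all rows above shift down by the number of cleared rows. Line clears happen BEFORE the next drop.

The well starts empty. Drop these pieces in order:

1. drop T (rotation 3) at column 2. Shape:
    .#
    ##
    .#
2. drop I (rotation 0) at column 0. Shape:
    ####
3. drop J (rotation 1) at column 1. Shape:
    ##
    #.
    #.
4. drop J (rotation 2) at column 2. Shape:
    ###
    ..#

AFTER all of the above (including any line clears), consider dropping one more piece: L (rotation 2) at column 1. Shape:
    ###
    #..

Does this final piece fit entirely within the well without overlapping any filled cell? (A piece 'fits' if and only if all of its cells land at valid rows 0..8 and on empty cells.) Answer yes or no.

Drop 1: T rot3 at col 2 lands with bottom-row=0; cleared 0 line(s) (total 0); column heights now [0 0 2 3 0], max=3
Drop 2: I rot0 at col 0 lands with bottom-row=3; cleared 0 line(s) (total 0); column heights now [4 4 4 4 0], max=4
Drop 3: J rot1 at col 1 lands with bottom-row=4; cleared 0 line(s) (total 0); column heights now [4 7 7 4 0], max=7
Drop 4: J rot2 at col 2 lands with bottom-row=6; cleared 0 line(s) (total 0); column heights now [4 7 8 8 8], max=8
Test piece L rot2 at col 1 (width 3): heights before test = [4 7 8 8 8]; fits = True

Answer: yes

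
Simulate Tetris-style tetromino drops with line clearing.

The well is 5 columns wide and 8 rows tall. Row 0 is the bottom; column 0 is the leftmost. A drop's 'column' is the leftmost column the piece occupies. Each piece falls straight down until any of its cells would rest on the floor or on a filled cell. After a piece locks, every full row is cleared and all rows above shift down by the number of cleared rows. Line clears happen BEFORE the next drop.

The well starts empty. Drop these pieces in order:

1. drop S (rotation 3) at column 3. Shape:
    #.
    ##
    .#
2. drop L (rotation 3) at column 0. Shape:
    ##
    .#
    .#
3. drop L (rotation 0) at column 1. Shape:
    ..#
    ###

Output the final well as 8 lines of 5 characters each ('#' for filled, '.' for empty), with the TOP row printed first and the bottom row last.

Answer: .....
.....
.....
...#.
.###.
##.#.
.#.##
.#..#

Derivation:
Drop 1: S rot3 at col 3 lands with bottom-row=0; cleared 0 line(s) (total 0); column heights now [0 0 0 3 2], max=3
Drop 2: L rot3 at col 0 lands with bottom-row=0; cleared 0 line(s) (total 0); column heights now [3 3 0 3 2], max=3
Drop 3: L rot0 at col 1 lands with bottom-row=3; cleared 0 line(s) (total 0); column heights now [3 4 4 5 2], max=5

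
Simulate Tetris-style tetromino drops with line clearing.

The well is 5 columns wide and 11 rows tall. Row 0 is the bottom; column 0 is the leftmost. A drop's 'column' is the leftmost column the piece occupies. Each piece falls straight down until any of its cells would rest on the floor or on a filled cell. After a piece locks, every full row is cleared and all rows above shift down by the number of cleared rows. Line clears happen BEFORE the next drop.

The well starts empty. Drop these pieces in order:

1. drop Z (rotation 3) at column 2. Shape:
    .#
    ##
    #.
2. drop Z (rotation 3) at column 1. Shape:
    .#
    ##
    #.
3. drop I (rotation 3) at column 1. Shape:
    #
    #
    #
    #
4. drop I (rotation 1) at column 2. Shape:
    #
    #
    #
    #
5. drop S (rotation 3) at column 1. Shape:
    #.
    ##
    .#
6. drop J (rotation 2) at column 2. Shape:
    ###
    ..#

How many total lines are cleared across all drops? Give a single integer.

Answer: 0

Derivation:
Drop 1: Z rot3 at col 2 lands with bottom-row=0; cleared 0 line(s) (total 0); column heights now [0 0 2 3 0], max=3
Drop 2: Z rot3 at col 1 lands with bottom-row=1; cleared 0 line(s) (total 0); column heights now [0 3 4 3 0], max=4
Drop 3: I rot3 at col 1 lands with bottom-row=3; cleared 0 line(s) (total 0); column heights now [0 7 4 3 0], max=7
Drop 4: I rot1 at col 2 lands with bottom-row=4; cleared 0 line(s) (total 0); column heights now [0 7 8 3 0], max=8
Drop 5: S rot3 at col 1 lands with bottom-row=8; cleared 0 line(s) (total 0); column heights now [0 11 10 3 0], max=11
Drop 6: J rot2 at col 2 lands with bottom-row=9; cleared 0 line(s) (total 0); column heights now [0 11 11 11 11], max=11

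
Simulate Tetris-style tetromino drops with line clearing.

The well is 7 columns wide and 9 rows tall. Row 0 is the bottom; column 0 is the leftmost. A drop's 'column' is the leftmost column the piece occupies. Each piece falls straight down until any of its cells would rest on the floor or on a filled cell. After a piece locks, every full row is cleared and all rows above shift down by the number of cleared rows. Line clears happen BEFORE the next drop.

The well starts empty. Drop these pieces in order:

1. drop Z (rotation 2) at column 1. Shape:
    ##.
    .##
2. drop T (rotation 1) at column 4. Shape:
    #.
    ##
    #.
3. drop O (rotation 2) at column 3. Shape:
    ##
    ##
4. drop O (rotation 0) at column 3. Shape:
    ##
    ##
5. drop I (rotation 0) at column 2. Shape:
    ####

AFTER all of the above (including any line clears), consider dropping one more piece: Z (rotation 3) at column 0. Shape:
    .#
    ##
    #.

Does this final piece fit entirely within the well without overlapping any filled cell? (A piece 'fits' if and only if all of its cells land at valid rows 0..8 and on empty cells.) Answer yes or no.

Answer: yes

Derivation:
Drop 1: Z rot2 at col 1 lands with bottom-row=0; cleared 0 line(s) (total 0); column heights now [0 2 2 1 0 0 0], max=2
Drop 2: T rot1 at col 4 lands with bottom-row=0; cleared 0 line(s) (total 0); column heights now [0 2 2 1 3 2 0], max=3
Drop 3: O rot2 at col 3 lands with bottom-row=3; cleared 0 line(s) (total 0); column heights now [0 2 2 5 5 2 0], max=5
Drop 4: O rot0 at col 3 lands with bottom-row=5; cleared 0 line(s) (total 0); column heights now [0 2 2 7 7 2 0], max=7
Drop 5: I rot0 at col 2 lands with bottom-row=7; cleared 0 line(s) (total 0); column heights now [0 2 8 8 8 8 0], max=8
Test piece Z rot3 at col 0 (width 2): heights before test = [0 2 8 8 8 8 0]; fits = True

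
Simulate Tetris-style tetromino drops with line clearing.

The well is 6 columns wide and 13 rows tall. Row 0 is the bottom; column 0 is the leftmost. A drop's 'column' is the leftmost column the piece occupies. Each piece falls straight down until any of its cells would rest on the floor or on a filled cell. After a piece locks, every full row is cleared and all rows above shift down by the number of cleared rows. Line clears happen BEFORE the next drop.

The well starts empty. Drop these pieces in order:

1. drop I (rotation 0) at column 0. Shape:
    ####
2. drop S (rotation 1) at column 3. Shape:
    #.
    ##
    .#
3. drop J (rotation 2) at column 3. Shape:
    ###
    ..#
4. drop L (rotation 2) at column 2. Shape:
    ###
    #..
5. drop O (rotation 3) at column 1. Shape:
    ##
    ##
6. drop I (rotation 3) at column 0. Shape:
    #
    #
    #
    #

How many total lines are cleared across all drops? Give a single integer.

Drop 1: I rot0 at col 0 lands with bottom-row=0; cleared 0 line(s) (total 0); column heights now [1 1 1 1 0 0], max=1
Drop 2: S rot1 at col 3 lands with bottom-row=0; cleared 0 line(s) (total 0); column heights now [1 1 1 3 2 0], max=3
Drop 3: J rot2 at col 3 lands with bottom-row=2; cleared 0 line(s) (total 0); column heights now [1 1 1 4 4 4], max=4
Drop 4: L rot2 at col 2 lands with bottom-row=3; cleared 0 line(s) (total 0); column heights now [1 1 5 5 5 4], max=5
Drop 5: O rot3 at col 1 lands with bottom-row=5; cleared 0 line(s) (total 0); column heights now [1 7 7 5 5 4], max=7
Drop 6: I rot3 at col 0 lands with bottom-row=1; cleared 0 line(s) (total 0); column heights now [5 7 7 5 5 4], max=7

Answer: 0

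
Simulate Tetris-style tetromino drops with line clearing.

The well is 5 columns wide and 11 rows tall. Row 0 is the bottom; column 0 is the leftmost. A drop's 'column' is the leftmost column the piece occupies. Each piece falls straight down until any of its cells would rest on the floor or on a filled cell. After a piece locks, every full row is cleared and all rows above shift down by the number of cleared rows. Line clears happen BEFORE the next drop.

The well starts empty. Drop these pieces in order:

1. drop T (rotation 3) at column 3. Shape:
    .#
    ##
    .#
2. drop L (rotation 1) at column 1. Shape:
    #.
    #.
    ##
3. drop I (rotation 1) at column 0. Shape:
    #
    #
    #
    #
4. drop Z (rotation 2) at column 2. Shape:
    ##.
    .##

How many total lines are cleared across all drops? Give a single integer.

Answer: 0

Derivation:
Drop 1: T rot3 at col 3 lands with bottom-row=0; cleared 0 line(s) (total 0); column heights now [0 0 0 2 3], max=3
Drop 2: L rot1 at col 1 lands with bottom-row=0; cleared 0 line(s) (total 0); column heights now [0 3 1 2 3], max=3
Drop 3: I rot1 at col 0 lands with bottom-row=0; cleared 0 line(s) (total 0); column heights now [4 3 1 2 3], max=4
Drop 4: Z rot2 at col 2 lands with bottom-row=3; cleared 0 line(s) (total 0); column heights now [4 3 5 5 4], max=5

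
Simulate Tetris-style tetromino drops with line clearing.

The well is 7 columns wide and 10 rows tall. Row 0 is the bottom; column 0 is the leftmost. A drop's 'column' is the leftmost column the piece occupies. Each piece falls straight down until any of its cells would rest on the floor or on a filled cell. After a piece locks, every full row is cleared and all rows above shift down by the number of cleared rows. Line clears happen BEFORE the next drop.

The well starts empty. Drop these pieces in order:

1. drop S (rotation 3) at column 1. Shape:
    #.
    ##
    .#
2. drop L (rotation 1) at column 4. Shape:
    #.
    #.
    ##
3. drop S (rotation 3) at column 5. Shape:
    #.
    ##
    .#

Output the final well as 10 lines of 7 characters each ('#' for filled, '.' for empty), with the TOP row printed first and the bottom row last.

Answer: .......
.......
.......
.......
.......
.......
.......
.#..##.
.##.###
..#.###

Derivation:
Drop 1: S rot3 at col 1 lands with bottom-row=0; cleared 0 line(s) (total 0); column heights now [0 3 2 0 0 0 0], max=3
Drop 2: L rot1 at col 4 lands with bottom-row=0; cleared 0 line(s) (total 0); column heights now [0 3 2 0 3 1 0], max=3
Drop 3: S rot3 at col 5 lands with bottom-row=0; cleared 0 line(s) (total 0); column heights now [0 3 2 0 3 3 2], max=3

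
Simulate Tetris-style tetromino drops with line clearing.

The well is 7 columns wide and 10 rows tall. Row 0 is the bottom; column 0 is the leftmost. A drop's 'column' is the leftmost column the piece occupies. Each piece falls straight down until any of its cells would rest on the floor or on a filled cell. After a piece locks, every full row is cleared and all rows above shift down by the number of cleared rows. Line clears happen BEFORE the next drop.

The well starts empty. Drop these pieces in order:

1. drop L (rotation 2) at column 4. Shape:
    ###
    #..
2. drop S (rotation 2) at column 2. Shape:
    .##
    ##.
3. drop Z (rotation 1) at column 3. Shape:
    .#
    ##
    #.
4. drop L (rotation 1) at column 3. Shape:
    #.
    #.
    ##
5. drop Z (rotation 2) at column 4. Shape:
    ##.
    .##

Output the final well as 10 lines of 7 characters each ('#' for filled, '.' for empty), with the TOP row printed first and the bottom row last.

Answer: .......
...#...
...###.
...####
....#..
...##..
...#...
...##..
..#####
....#..

Derivation:
Drop 1: L rot2 at col 4 lands with bottom-row=0; cleared 0 line(s) (total 0); column heights now [0 0 0 0 2 2 2], max=2
Drop 2: S rot2 at col 2 lands with bottom-row=1; cleared 0 line(s) (total 0); column heights now [0 0 2 3 3 2 2], max=3
Drop 3: Z rot1 at col 3 lands with bottom-row=3; cleared 0 line(s) (total 0); column heights now [0 0 2 5 6 2 2], max=6
Drop 4: L rot1 at col 3 lands with bottom-row=6; cleared 0 line(s) (total 0); column heights now [0 0 2 9 7 2 2], max=9
Drop 5: Z rot2 at col 4 lands with bottom-row=6; cleared 0 line(s) (total 0); column heights now [0 0 2 9 8 8 7], max=9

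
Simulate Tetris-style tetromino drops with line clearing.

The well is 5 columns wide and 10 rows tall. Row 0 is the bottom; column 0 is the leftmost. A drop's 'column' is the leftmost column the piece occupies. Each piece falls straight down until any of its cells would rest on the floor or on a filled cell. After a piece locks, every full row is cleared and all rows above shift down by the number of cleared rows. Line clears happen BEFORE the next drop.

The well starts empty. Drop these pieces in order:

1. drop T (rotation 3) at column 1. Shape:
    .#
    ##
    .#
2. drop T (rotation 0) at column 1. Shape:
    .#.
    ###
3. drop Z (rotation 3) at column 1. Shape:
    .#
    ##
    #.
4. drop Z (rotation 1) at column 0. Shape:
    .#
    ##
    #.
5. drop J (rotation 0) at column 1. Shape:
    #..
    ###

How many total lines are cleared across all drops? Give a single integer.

Answer: 0

Derivation:
Drop 1: T rot3 at col 1 lands with bottom-row=0; cleared 0 line(s) (total 0); column heights now [0 2 3 0 0], max=3
Drop 2: T rot0 at col 1 lands with bottom-row=3; cleared 0 line(s) (total 0); column heights now [0 4 5 4 0], max=5
Drop 3: Z rot3 at col 1 lands with bottom-row=4; cleared 0 line(s) (total 0); column heights now [0 6 7 4 0], max=7
Drop 4: Z rot1 at col 0 lands with bottom-row=5; cleared 0 line(s) (total 0); column heights now [7 8 7 4 0], max=8
Drop 5: J rot0 at col 1 lands with bottom-row=8; cleared 0 line(s) (total 0); column heights now [7 10 9 9 0], max=10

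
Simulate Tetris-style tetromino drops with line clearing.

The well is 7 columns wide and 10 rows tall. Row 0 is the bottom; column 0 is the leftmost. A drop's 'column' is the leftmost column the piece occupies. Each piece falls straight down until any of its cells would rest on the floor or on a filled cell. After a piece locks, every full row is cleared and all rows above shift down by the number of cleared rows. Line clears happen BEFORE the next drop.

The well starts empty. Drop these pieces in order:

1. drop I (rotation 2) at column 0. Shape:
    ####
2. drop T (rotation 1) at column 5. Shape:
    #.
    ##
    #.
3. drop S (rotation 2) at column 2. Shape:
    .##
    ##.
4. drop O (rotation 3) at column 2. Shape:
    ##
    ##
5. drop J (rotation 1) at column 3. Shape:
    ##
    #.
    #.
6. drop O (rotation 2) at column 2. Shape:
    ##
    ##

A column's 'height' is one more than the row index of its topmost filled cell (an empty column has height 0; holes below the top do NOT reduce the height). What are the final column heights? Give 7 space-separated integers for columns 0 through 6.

Drop 1: I rot2 at col 0 lands with bottom-row=0; cleared 0 line(s) (total 0); column heights now [1 1 1 1 0 0 0], max=1
Drop 2: T rot1 at col 5 lands with bottom-row=0; cleared 0 line(s) (total 0); column heights now [1 1 1 1 0 3 2], max=3
Drop 3: S rot2 at col 2 lands with bottom-row=1; cleared 0 line(s) (total 0); column heights now [1 1 2 3 3 3 2], max=3
Drop 4: O rot3 at col 2 lands with bottom-row=3; cleared 0 line(s) (total 0); column heights now [1 1 5 5 3 3 2], max=5
Drop 5: J rot1 at col 3 lands with bottom-row=5; cleared 0 line(s) (total 0); column heights now [1 1 5 8 8 3 2], max=8
Drop 6: O rot2 at col 2 lands with bottom-row=8; cleared 0 line(s) (total 0); column heights now [1 1 10 10 8 3 2], max=10

Answer: 1 1 10 10 8 3 2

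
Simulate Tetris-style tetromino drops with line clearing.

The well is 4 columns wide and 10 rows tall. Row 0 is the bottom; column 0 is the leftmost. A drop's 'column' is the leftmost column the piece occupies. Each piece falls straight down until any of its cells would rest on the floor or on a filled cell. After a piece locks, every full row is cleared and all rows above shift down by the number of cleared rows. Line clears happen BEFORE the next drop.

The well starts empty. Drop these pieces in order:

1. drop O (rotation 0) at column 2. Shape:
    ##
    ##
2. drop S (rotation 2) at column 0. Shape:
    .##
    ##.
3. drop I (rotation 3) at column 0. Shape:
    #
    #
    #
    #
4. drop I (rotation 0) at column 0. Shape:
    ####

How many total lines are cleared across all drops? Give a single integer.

Drop 1: O rot0 at col 2 lands with bottom-row=0; cleared 0 line(s) (total 0); column heights now [0 0 2 2], max=2
Drop 2: S rot2 at col 0 lands with bottom-row=1; cleared 1 line(s) (total 1); column heights now [0 2 2 1], max=2
Drop 3: I rot3 at col 0 lands with bottom-row=0; cleared 0 line(s) (total 1); column heights now [4 2 2 1], max=4
Drop 4: I rot0 at col 0 lands with bottom-row=4; cleared 1 line(s) (total 2); column heights now [4 2 2 1], max=4

Answer: 2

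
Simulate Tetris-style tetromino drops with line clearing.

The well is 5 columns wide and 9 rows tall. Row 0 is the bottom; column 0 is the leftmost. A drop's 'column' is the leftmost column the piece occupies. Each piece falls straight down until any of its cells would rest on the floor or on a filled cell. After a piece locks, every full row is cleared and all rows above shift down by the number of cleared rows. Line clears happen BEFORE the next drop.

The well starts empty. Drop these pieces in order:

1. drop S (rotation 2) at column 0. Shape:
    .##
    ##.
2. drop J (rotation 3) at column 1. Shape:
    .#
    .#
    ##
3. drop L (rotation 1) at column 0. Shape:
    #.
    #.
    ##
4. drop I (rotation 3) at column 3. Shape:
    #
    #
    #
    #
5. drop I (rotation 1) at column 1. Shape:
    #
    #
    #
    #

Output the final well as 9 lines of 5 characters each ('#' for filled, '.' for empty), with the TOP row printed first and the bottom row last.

Drop 1: S rot2 at col 0 lands with bottom-row=0; cleared 0 line(s) (total 0); column heights now [1 2 2 0 0], max=2
Drop 2: J rot3 at col 1 lands with bottom-row=2; cleared 0 line(s) (total 0); column heights now [1 3 5 0 0], max=5
Drop 3: L rot1 at col 0 lands with bottom-row=3; cleared 0 line(s) (total 0); column heights now [6 4 5 0 0], max=6
Drop 4: I rot3 at col 3 lands with bottom-row=0; cleared 0 line(s) (total 0); column heights now [6 4 5 4 0], max=6
Drop 5: I rot1 at col 1 lands with bottom-row=4; cleared 0 line(s) (total 0); column heights now [6 8 5 4 0], max=8

Answer: .....
.#...
.#...
##...
###..
####.
.###.
.###.
##.#.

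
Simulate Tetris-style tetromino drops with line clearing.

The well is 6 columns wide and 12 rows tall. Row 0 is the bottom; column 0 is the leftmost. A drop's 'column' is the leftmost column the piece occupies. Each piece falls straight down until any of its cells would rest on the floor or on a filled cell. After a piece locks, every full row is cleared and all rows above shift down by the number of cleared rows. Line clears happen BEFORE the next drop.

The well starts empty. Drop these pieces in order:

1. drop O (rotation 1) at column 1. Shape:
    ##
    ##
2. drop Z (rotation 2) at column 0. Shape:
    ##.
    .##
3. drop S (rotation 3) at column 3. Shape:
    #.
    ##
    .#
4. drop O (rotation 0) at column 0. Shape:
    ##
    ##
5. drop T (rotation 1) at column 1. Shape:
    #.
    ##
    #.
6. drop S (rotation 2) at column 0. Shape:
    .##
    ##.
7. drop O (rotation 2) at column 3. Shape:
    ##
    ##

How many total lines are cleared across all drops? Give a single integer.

Drop 1: O rot1 at col 1 lands with bottom-row=0; cleared 0 line(s) (total 0); column heights now [0 2 2 0 0 0], max=2
Drop 2: Z rot2 at col 0 lands with bottom-row=2; cleared 0 line(s) (total 0); column heights now [4 4 3 0 0 0], max=4
Drop 3: S rot3 at col 3 lands with bottom-row=0; cleared 0 line(s) (total 0); column heights now [4 4 3 3 2 0], max=4
Drop 4: O rot0 at col 0 lands with bottom-row=4; cleared 0 line(s) (total 0); column heights now [6 6 3 3 2 0], max=6
Drop 5: T rot1 at col 1 lands with bottom-row=6; cleared 0 line(s) (total 0); column heights now [6 9 8 3 2 0], max=9
Drop 6: S rot2 at col 0 lands with bottom-row=9; cleared 0 line(s) (total 0); column heights now [10 11 11 3 2 0], max=11
Drop 7: O rot2 at col 3 lands with bottom-row=3; cleared 0 line(s) (total 0); column heights now [10 11 11 5 5 0], max=11

Answer: 0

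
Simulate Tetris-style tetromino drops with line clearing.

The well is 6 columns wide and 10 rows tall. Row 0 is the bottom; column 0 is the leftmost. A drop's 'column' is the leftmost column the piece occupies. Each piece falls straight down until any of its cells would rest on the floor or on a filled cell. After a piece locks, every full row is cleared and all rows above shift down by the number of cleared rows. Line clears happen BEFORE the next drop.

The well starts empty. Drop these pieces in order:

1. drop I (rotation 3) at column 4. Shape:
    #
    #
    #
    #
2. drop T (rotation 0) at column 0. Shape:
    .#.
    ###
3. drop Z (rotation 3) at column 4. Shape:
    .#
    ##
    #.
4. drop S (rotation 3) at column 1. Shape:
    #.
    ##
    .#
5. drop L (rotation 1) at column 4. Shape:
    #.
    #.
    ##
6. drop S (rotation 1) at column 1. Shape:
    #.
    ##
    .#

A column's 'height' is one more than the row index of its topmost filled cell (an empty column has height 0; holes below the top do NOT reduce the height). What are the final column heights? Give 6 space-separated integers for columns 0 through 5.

Answer: 1 6 5 0 10 8

Derivation:
Drop 1: I rot3 at col 4 lands with bottom-row=0; cleared 0 line(s) (total 0); column heights now [0 0 0 0 4 0], max=4
Drop 2: T rot0 at col 0 lands with bottom-row=0; cleared 0 line(s) (total 0); column heights now [1 2 1 0 4 0], max=4
Drop 3: Z rot3 at col 4 lands with bottom-row=4; cleared 0 line(s) (total 0); column heights now [1 2 1 0 6 7], max=7
Drop 4: S rot3 at col 1 lands with bottom-row=1; cleared 0 line(s) (total 0); column heights now [1 4 3 0 6 7], max=7
Drop 5: L rot1 at col 4 lands with bottom-row=7; cleared 0 line(s) (total 0); column heights now [1 4 3 0 10 8], max=10
Drop 6: S rot1 at col 1 lands with bottom-row=3; cleared 0 line(s) (total 0); column heights now [1 6 5 0 10 8], max=10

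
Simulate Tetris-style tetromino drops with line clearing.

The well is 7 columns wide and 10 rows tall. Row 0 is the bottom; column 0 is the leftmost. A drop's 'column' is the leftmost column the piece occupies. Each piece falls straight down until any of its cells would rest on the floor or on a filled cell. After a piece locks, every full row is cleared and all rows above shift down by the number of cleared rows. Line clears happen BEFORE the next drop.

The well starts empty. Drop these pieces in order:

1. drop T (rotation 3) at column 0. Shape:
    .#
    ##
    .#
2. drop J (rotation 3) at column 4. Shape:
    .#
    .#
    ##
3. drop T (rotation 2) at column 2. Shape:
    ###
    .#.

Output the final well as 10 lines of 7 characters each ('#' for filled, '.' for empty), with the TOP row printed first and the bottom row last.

Drop 1: T rot3 at col 0 lands with bottom-row=0; cleared 0 line(s) (total 0); column heights now [2 3 0 0 0 0 0], max=3
Drop 2: J rot3 at col 4 lands with bottom-row=0; cleared 0 line(s) (total 0); column heights now [2 3 0 0 1 3 0], max=3
Drop 3: T rot2 at col 2 lands with bottom-row=0; cleared 0 line(s) (total 0); column heights now [2 3 2 2 2 3 0], max=3

Answer: .......
.......
.......
.......
.......
.......
.......
.#...#.
######.
.#.###.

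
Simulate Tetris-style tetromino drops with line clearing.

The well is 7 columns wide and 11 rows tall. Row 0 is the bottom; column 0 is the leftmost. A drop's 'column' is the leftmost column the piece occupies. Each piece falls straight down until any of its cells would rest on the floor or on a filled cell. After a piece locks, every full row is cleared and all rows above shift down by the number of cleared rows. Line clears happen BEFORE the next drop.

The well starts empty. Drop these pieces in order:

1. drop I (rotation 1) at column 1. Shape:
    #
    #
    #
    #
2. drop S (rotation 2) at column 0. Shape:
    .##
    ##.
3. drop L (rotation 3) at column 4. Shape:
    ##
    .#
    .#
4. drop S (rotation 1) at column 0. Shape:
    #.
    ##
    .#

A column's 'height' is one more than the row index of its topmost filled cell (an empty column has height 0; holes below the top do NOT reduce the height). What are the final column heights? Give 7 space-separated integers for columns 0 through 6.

Answer: 9 8 6 0 3 3 0

Derivation:
Drop 1: I rot1 at col 1 lands with bottom-row=0; cleared 0 line(s) (total 0); column heights now [0 4 0 0 0 0 0], max=4
Drop 2: S rot2 at col 0 lands with bottom-row=4; cleared 0 line(s) (total 0); column heights now [5 6 6 0 0 0 0], max=6
Drop 3: L rot3 at col 4 lands with bottom-row=0; cleared 0 line(s) (total 0); column heights now [5 6 6 0 3 3 0], max=6
Drop 4: S rot1 at col 0 lands with bottom-row=6; cleared 0 line(s) (total 0); column heights now [9 8 6 0 3 3 0], max=9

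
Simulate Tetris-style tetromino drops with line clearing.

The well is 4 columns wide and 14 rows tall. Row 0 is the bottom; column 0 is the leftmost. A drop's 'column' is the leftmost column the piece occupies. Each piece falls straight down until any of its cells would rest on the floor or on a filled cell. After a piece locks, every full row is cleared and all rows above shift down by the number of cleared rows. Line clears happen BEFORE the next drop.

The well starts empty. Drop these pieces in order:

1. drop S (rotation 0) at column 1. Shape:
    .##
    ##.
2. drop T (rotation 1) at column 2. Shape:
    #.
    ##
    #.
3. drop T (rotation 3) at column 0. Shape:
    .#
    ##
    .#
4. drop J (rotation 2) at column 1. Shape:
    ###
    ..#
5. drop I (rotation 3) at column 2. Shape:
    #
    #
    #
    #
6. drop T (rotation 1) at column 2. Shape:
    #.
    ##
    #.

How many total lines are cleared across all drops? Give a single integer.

Drop 1: S rot0 at col 1 lands with bottom-row=0; cleared 0 line(s) (total 0); column heights now [0 1 2 2], max=2
Drop 2: T rot1 at col 2 lands with bottom-row=2; cleared 0 line(s) (total 0); column heights now [0 1 5 4], max=5
Drop 3: T rot3 at col 0 lands with bottom-row=1; cleared 0 line(s) (total 0); column heights now [3 4 5 4], max=5
Drop 4: J rot2 at col 1 lands with bottom-row=4; cleared 0 line(s) (total 0); column heights now [3 6 6 6], max=6
Drop 5: I rot3 at col 2 lands with bottom-row=6; cleared 0 line(s) (total 0); column heights now [3 6 10 6], max=10
Drop 6: T rot1 at col 2 lands with bottom-row=10; cleared 0 line(s) (total 0); column heights now [3 6 13 12], max=13

Answer: 0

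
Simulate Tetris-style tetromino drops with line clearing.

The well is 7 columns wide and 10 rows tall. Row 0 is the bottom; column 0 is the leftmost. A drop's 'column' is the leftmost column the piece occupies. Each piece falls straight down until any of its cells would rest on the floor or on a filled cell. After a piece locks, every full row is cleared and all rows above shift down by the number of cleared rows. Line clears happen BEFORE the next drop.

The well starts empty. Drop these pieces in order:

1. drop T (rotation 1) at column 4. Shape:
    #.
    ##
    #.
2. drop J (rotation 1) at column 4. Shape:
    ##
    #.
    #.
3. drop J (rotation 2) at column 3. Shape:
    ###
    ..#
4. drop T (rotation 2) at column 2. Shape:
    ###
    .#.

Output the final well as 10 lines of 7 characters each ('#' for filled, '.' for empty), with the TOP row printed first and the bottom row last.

Drop 1: T rot1 at col 4 lands with bottom-row=0; cleared 0 line(s) (total 0); column heights now [0 0 0 0 3 2 0], max=3
Drop 2: J rot1 at col 4 lands with bottom-row=3; cleared 0 line(s) (total 0); column heights now [0 0 0 0 6 6 0], max=6
Drop 3: J rot2 at col 3 lands with bottom-row=6; cleared 0 line(s) (total 0); column heights now [0 0 0 8 8 8 0], max=8
Drop 4: T rot2 at col 2 lands with bottom-row=8; cleared 0 line(s) (total 0); column heights now [0 0 10 10 10 8 0], max=10

Answer: ..###..
...#...
...###.
.....#.
....##.
....#..
....#..
....#..
....##.
....#..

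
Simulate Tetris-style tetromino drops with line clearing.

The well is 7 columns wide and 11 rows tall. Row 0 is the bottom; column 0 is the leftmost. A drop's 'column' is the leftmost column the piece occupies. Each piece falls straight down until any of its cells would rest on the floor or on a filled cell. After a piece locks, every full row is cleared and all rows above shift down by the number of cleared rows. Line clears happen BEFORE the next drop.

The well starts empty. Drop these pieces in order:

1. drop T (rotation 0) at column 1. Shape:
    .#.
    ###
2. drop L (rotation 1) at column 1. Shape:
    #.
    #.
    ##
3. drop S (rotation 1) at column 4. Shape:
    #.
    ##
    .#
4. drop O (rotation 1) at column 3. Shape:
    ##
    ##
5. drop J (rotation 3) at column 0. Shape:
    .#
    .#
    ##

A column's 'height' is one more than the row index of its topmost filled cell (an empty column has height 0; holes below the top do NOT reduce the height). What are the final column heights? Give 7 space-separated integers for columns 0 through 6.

Drop 1: T rot0 at col 1 lands with bottom-row=0; cleared 0 line(s) (total 0); column heights now [0 1 2 1 0 0 0], max=2
Drop 2: L rot1 at col 1 lands with bottom-row=2; cleared 0 line(s) (total 0); column heights now [0 5 3 1 0 0 0], max=5
Drop 3: S rot1 at col 4 lands with bottom-row=0; cleared 0 line(s) (total 0); column heights now [0 5 3 1 3 2 0], max=5
Drop 4: O rot1 at col 3 lands with bottom-row=3; cleared 0 line(s) (total 0); column heights now [0 5 3 5 5 2 0], max=5
Drop 5: J rot3 at col 0 lands with bottom-row=5; cleared 0 line(s) (total 0); column heights now [6 8 3 5 5 2 0], max=8

Answer: 6 8 3 5 5 2 0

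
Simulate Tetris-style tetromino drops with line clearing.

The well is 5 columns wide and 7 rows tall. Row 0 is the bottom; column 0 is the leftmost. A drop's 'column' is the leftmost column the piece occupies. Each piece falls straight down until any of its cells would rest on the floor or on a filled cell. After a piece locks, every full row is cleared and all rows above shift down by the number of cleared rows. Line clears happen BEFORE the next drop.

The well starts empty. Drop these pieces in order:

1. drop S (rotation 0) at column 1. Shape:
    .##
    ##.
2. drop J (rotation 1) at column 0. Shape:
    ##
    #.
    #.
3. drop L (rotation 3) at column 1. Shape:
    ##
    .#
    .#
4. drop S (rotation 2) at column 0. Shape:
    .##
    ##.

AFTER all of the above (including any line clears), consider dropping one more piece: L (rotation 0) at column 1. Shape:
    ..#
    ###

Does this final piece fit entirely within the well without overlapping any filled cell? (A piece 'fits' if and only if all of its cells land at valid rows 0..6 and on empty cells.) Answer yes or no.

Answer: no

Derivation:
Drop 1: S rot0 at col 1 lands with bottom-row=0; cleared 0 line(s) (total 0); column heights now [0 1 2 2 0], max=2
Drop 2: J rot1 at col 0 lands with bottom-row=0; cleared 0 line(s) (total 0); column heights now [3 3 2 2 0], max=3
Drop 3: L rot3 at col 1 lands with bottom-row=2; cleared 0 line(s) (total 0); column heights now [3 5 5 2 0], max=5
Drop 4: S rot2 at col 0 lands with bottom-row=5; cleared 0 line(s) (total 0); column heights now [6 7 7 2 0], max=7
Test piece L rot0 at col 1 (width 3): heights before test = [6 7 7 2 0]; fits = False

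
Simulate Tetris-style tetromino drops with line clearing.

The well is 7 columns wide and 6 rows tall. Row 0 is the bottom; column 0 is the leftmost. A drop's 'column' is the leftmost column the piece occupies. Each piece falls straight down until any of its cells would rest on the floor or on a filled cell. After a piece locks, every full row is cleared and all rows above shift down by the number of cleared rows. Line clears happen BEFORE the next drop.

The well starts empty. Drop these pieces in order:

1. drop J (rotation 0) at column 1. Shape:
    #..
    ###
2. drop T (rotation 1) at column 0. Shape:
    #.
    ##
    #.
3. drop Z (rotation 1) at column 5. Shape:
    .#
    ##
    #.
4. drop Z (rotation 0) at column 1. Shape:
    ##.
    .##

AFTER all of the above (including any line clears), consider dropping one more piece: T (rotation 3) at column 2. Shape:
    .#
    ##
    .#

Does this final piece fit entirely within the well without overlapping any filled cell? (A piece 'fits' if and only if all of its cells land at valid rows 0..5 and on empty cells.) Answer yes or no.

Drop 1: J rot0 at col 1 lands with bottom-row=0; cleared 0 line(s) (total 0); column heights now [0 2 1 1 0 0 0], max=2
Drop 2: T rot1 at col 0 lands with bottom-row=1; cleared 0 line(s) (total 0); column heights now [4 3 1 1 0 0 0], max=4
Drop 3: Z rot1 at col 5 lands with bottom-row=0; cleared 0 line(s) (total 0); column heights now [4 3 1 1 0 2 3], max=4
Drop 4: Z rot0 at col 1 lands with bottom-row=2; cleared 0 line(s) (total 0); column heights now [4 4 4 3 0 2 3], max=4
Test piece T rot3 at col 2 (width 2): heights before test = [4 4 4 3 0 2 3]; fits = True

Answer: yes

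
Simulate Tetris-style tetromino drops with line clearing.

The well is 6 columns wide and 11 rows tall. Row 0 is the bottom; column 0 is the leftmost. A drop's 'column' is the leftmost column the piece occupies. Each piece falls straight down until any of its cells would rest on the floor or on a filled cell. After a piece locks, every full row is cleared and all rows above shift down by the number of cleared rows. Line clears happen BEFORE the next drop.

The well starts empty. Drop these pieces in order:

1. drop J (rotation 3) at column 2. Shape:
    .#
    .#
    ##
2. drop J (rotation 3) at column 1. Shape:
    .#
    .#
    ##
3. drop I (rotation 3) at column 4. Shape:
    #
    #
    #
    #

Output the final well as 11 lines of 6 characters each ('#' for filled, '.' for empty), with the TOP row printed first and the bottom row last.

Drop 1: J rot3 at col 2 lands with bottom-row=0; cleared 0 line(s) (total 0); column heights now [0 0 1 3 0 0], max=3
Drop 2: J rot3 at col 1 lands with bottom-row=1; cleared 0 line(s) (total 0); column heights now [0 2 4 3 0 0], max=4
Drop 3: I rot3 at col 4 lands with bottom-row=0; cleared 0 line(s) (total 0); column heights now [0 2 4 3 4 0], max=4

Answer: ......
......
......
......
......
......
......
..#.#.
..###.
.####.
..###.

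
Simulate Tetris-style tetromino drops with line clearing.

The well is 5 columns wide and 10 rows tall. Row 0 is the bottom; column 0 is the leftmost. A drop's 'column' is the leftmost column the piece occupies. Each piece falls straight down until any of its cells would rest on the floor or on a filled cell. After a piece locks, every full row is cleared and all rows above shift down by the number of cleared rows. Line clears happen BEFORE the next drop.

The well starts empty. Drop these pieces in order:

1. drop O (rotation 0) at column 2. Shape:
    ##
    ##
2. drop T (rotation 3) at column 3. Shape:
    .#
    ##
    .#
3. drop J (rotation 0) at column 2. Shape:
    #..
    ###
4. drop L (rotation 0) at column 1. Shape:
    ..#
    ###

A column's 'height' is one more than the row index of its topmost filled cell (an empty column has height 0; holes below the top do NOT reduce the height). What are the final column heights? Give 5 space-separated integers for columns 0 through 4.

Drop 1: O rot0 at col 2 lands with bottom-row=0; cleared 0 line(s) (total 0); column heights now [0 0 2 2 0], max=2
Drop 2: T rot3 at col 3 lands with bottom-row=1; cleared 0 line(s) (total 0); column heights now [0 0 2 3 4], max=4
Drop 3: J rot0 at col 2 lands with bottom-row=4; cleared 0 line(s) (total 0); column heights now [0 0 6 5 5], max=6
Drop 4: L rot0 at col 1 lands with bottom-row=6; cleared 0 line(s) (total 0); column heights now [0 7 7 8 5], max=8

Answer: 0 7 7 8 5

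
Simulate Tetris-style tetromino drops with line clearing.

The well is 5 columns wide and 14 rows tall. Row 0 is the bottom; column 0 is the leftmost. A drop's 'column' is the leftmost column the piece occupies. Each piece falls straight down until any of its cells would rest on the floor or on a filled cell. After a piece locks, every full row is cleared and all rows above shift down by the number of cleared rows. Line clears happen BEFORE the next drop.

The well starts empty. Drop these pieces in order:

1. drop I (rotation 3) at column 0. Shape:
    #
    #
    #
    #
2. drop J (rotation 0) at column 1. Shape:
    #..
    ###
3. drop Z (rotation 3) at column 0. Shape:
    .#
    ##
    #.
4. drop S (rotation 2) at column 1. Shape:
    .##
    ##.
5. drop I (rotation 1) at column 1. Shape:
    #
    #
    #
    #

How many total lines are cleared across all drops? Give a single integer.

Drop 1: I rot3 at col 0 lands with bottom-row=0; cleared 0 line(s) (total 0); column heights now [4 0 0 0 0], max=4
Drop 2: J rot0 at col 1 lands with bottom-row=0; cleared 0 line(s) (total 0); column heights now [4 2 1 1 0], max=4
Drop 3: Z rot3 at col 0 lands with bottom-row=4; cleared 0 line(s) (total 0); column heights now [6 7 1 1 0], max=7
Drop 4: S rot2 at col 1 lands with bottom-row=7; cleared 0 line(s) (total 0); column heights now [6 8 9 9 0], max=9
Drop 5: I rot1 at col 1 lands with bottom-row=8; cleared 0 line(s) (total 0); column heights now [6 12 9 9 0], max=12

Answer: 0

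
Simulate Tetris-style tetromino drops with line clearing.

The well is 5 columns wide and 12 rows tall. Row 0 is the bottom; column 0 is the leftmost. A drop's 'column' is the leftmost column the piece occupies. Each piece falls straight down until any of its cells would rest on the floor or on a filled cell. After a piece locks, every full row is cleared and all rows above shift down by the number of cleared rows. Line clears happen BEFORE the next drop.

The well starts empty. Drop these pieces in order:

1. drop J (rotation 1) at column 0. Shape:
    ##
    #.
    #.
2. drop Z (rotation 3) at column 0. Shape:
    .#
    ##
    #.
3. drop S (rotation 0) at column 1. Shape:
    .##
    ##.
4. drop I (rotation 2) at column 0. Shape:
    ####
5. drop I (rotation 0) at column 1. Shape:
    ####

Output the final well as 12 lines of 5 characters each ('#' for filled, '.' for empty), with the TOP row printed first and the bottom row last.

Drop 1: J rot1 at col 0 lands with bottom-row=0; cleared 0 line(s) (total 0); column heights now [3 3 0 0 0], max=3
Drop 2: Z rot3 at col 0 lands with bottom-row=3; cleared 0 line(s) (total 0); column heights now [5 6 0 0 0], max=6
Drop 3: S rot0 at col 1 lands with bottom-row=6; cleared 0 line(s) (total 0); column heights now [5 7 8 8 0], max=8
Drop 4: I rot2 at col 0 lands with bottom-row=8; cleared 0 line(s) (total 0); column heights now [9 9 9 9 0], max=9
Drop 5: I rot0 at col 1 lands with bottom-row=9; cleared 0 line(s) (total 0); column heights now [9 10 10 10 10], max=10

Answer: .....
.....
.####
####.
..##.
.##..
.#...
##...
#....
##...
#....
#....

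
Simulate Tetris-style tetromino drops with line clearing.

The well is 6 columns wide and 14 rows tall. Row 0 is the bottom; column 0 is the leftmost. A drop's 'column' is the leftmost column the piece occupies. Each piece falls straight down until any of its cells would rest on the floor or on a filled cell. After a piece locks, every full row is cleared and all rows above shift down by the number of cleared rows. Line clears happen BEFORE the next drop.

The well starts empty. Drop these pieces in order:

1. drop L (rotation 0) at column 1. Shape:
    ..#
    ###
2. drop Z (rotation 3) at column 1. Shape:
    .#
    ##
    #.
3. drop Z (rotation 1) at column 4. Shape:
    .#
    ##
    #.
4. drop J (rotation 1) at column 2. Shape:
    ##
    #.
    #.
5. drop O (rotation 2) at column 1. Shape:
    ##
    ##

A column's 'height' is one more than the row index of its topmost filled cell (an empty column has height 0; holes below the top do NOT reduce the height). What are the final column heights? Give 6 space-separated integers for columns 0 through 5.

Drop 1: L rot0 at col 1 lands with bottom-row=0; cleared 0 line(s) (total 0); column heights now [0 1 1 2 0 0], max=2
Drop 2: Z rot3 at col 1 lands with bottom-row=1; cleared 0 line(s) (total 0); column heights now [0 3 4 2 0 0], max=4
Drop 3: Z rot1 at col 4 lands with bottom-row=0; cleared 0 line(s) (total 0); column heights now [0 3 4 2 2 3], max=4
Drop 4: J rot1 at col 2 lands with bottom-row=4; cleared 0 line(s) (total 0); column heights now [0 3 7 7 2 3], max=7
Drop 5: O rot2 at col 1 lands with bottom-row=7; cleared 0 line(s) (total 0); column heights now [0 9 9 7 2 3], max=9

Answer: 0 9 9 7 2 3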